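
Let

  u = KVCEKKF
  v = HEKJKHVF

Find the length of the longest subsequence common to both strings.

Taking E [4,2], then K [5,3], then K [6,5], then F [7,8] gives a common subsequence of length 4. Since dp[7][8] = 4, nothing longer is possible.

4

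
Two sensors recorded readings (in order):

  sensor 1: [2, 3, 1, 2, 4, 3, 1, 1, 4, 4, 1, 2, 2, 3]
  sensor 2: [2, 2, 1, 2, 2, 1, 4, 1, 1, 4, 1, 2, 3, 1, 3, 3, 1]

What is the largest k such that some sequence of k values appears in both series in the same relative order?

10

Taking 2 [1,2], then 1 [3,3], then 2 [4,5], then 4 [5,7], then 1 [7,8], then 1 [8,9], then 4 [10,10], then 1 [11,11], then 2 [12,12], then 3 [14,16] gives a common subsequence of length 10. Since dp[14][17] = 10, nothing longer is possible.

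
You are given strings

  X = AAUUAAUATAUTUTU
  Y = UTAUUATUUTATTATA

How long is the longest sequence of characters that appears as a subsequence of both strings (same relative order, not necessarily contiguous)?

Pick A (X #2, Y #3), then U (X #3, Y #4), then U (X #4, Y #5), then A (X #5, Y #6), then U (X #7, Y #9), then A (X #8, Y #11), then T (X #9, Y #13), then A (X #10, Y #14), then T (X #12, Y #15); all 9 characters appear in both, in order. Since dp[15][16] = 9, nothing longer is possible.

9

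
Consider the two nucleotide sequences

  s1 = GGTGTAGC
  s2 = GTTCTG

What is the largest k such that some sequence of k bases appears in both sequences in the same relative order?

Match G at s1[1]=s2[1] → T at s1[3]=s2[3] → T at s1[5]=s2[5] → G at s1[7]=s2[6] — 4 bases in the same relative order in both, and the DP table's final entry dp[8][6] is also 4, so no common subsequence is longer.

4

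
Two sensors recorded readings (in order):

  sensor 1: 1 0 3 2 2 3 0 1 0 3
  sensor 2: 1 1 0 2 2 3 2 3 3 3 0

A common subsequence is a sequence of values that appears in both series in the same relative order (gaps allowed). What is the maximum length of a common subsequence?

6

Taking 1 [1,2] → 0 [2,3] → 3 [3,6] → 2 [4,7] → 3 [6,10] → 0 [9,11] gives a common subsequence of length 6. The LCS DP gives dp[10][11] = 6, so this is optimal.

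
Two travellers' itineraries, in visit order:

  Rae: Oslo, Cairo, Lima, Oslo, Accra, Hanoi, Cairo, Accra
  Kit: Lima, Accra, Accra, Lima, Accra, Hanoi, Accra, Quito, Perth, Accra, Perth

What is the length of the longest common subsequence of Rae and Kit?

4

One common subsequence of length 4: Lima [3,4] → Accra [5,5] → Hanoi [6,6] → Accra [8,10]. dp[8][11] = 4 confirms this is the maximum.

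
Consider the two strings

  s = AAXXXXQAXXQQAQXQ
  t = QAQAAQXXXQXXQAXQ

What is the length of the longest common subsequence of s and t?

12

Match A (s #1, t #4), then A (s #2, t #5), then X (s #4, t #7), then X (s #5, t #8), then X (s #6, t #9), then Q (s #7, t #10), then X (s #9, t #11), then X (s #10, t #12), then Q (s #12, t #13), then A (s #13, t #14), then X (s #15, t #15), then Q (s #16, t #16) — 12 characters in the same relative order in both. The LCS DP gives dp[16][16] = 12, so this is optimal.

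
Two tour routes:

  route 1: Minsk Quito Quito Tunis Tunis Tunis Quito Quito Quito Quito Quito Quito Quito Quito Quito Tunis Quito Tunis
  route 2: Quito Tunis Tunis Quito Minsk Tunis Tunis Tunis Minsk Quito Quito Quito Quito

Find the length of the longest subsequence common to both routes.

Taking Quito (route 1 #2, route 2 #1), then Quito (route 1 #3, route 2 #4), then Tunis (route 1 #4, route 2 #6), then Tunis (route 1 #5, route 2 #7), then Tunis (route 1 #6, route 2 #8), then Quito (route 1 #13, route 2 #10), then Quito (route 1 #14, route 2 #11), then Quito (route 1 #15, route 2 #12), then Quito (route 1 #17, route 2 #13) gives a common subsequence of length 9, and the DP table's final entry dp[18][13] is also 9, so no common subsequence is longer.

9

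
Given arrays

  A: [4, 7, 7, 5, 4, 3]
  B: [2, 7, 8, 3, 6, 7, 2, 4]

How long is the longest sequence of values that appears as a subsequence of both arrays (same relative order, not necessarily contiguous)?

3

One common subsequence of length 3: 7 (A #2, B #2), 7 (A #3, B #6), 4 (A #5, B #8). The LCS DP gives dp[6][8] = 3, so this is optimal.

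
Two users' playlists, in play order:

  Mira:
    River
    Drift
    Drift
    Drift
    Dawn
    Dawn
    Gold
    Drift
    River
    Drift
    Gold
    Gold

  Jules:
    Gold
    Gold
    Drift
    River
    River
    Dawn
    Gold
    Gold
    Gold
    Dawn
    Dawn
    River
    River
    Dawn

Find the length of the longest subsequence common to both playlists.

Pick River (Mira #1, Jules #5); then Dawn (Mira #6, Jules #6); then Gold (Mira #7, Jules #7); then Gold (Mira #11, Jules #8); then Gold (Mira #12, Jules #9); all 5 songs appear in both, in order. The LCS DP gives dp[12][14] = 5, so this is optimal.

5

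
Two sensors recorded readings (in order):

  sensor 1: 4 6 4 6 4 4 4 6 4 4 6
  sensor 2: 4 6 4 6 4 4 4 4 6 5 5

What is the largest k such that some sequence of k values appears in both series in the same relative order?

9

Let dp[i][j] be the LCS length of the first i values of sensor 1 and the first j values of sensor 2. dp[i][j] = dp[i-1][j-1]+1 when the i-th and j-th values match, else max(dp[i-1][j], dp[i][j-1]).
    ·  4  6  4  6  4  4  4  4  6  5  5
 ·  0  0  0  0  0  0  0  0  0  0  0  0
 4  0  1  1  1  1  1  1  1  1  1  1  1
 6  0  1  2  2  2  2  2  2  2  2  2  2
 4  0  1  2  3  3  3  3  3  3  3  3  3
 6  0  1  2  3  4  4  4  4  4  4  4  4
 4  0  1  2  3  4  5  5  5  5  5  5  5
 4  0  1  2  3  4  5  6  6  6  6  6  6
 4  0  1  2  3  4  5  6  7  7  7  7  7
 6  0  1  2  3  4  5  6  7  7  8  8  8
 4  0  1  2  3  4  5  6  7  8  8  8  8
 4  0  1  2  3  4  5  6  7  8  8  8  8
 6  0  1  2  3  4  5  6  7  8  9  9  9
dp[11][11] = 9. One LCS (by backtracking along matches): 4, 6, 4, 6, 4, 4, 4, 4, 6.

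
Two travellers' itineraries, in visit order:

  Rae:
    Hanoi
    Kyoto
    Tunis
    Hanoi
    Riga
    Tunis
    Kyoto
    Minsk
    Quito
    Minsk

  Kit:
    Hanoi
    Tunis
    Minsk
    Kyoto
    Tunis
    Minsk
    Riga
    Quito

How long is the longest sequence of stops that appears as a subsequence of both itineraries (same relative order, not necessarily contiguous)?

Match Hanoi [1,1]; then Kyoto [2,4]; then Tunis [3,5]; then Riga [5,7]; then Quito [9,8] — 5 stops in the same relative order in both. Since dp[10][8] = 5, nothing longer is possible.

5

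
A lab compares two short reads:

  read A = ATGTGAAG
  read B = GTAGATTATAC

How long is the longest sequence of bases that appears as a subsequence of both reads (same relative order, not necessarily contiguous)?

Match A (read A #1, read B #5), T (read A #2, read B #6), T (read A #4, read B #7), A (read A #6, read B #8), A (read A #7, read B #10) — 5 bases in the same relative order in both. The LCS DP gives dp[8][11] = 5, so this is optimal.

5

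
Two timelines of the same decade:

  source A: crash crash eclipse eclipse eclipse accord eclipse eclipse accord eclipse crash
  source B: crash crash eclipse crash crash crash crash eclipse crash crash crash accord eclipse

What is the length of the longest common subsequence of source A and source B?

Match crash [1,1], then crash [2,2], then eclipse [3,3], then eclipse [4,8], then accord [9,12], then eclipse [10,13] — 6 events in the same relative order in both, and the DP table's final entry dp[11][13] is also 6, so no common subsequence is longer.

6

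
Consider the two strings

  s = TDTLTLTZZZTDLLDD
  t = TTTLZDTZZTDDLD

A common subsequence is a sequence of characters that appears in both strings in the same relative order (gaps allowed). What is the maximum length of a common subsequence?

Taking T (s #1, t #1); then T (s #3, t #2); then T (s #5, t #3); then L (s #6, t #4); then T (s #7, t #7); then Z (s #9, t #8); then Z (s #10, t #9); then T (s #11, t #10); then D (s #12, t #12); then L (s #14, t #13); then D (s #16, t #14) gives a common subsequence of length 11, and the DP table's final entry dp[16][14] is also 11, so no common subsequence is longer.

11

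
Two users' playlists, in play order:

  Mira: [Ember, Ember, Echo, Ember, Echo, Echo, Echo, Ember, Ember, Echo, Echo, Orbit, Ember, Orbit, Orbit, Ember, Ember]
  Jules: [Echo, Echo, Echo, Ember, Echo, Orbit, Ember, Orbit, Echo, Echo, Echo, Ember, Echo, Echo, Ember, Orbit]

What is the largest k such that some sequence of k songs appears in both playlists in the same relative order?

One common subsequence of length 11: Ember (Mira #2, Jules #4); then Echo (Mira #3, Jules #5); then Ember (Mira #4, Jules #7); then Echo (Mira #5, Jules #9); then Echo (Mira #6, Jules #10); then Echo (Mira #7, Jules #11); then Ember (Mira #9, Jules #12); then Echo (Mira #10, Jules #13); then Echo (Mira #11, Jules #14); then Ember (Mira #13, Jules #15); then Orbit (Mira #15, Jules #16). Since dp[17][16] = 11, nothing longer is possible.

11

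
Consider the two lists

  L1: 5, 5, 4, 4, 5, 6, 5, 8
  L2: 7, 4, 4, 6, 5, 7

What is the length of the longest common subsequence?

4

Taking 4 [3,2] → 4 [4,3] → 6 [6,4] → 5 [7,5] gives a common subsequence of length 4. The LCS DP gives dp[8][6] = 4, so this is optimal.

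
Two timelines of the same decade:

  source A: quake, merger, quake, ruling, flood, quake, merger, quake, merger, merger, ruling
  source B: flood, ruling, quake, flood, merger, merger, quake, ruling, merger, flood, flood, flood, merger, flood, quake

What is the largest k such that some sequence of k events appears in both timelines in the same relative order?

Match quake [1,3], then merger [2,6], then quake [3,7], then ruling [4,8], then flood [5,12], then merger [7,13], then quake [8,15] — 7 events in the same relative order in both. The LCS DP gives dp[11][15] = 7, so this is optimal.

7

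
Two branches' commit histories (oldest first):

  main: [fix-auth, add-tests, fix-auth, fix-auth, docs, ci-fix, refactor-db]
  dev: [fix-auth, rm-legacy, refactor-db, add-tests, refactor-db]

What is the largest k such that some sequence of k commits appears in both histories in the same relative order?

3

Taking fix-auth [1,1] → add-tests [2,4] → refactor-db [7,5] gives a common subsequence of length 3. The LCS DP gives dp[7][5] = 3, so this is optimal.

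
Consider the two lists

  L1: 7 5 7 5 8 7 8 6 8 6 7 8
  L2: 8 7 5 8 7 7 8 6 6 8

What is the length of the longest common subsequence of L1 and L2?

Pick 7 [1,2], then 5 [2,3], then 7 [3,5], then 7 [6,6], then 8 [7,7], then 6 [8,8], then 6 [10,9], then 8 [12,10]; all 8 values appear in both, in order. dp[12][10] = 8 confirms this is the maximum.

8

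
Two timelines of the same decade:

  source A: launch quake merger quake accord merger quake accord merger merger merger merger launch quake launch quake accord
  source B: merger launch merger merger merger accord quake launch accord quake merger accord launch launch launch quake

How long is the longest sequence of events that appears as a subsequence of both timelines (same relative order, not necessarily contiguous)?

One common subsequence of length 9: launch at source A[1]=source B[2]; then merger at source A[3]=source B[5]; then quake at source A[4]=source B[7]; then accord at source A[5]=source B[9]; then merger at source A[6]=source B[11]; then accord at source A[8]=source B[12]; then launch at source A[13]=source B[14]; then launch at source A[15]=source B[15]; then quake at source A[16]=source B[16], and the DP table's final entry dp[17][16] is also 9, so no common subsequence is longer.

9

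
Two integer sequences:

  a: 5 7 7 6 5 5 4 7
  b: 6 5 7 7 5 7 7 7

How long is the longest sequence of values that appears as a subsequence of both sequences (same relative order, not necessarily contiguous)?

Pick 5 (a #1, b #2); then 7 (a #2, b #3); then 7 (a #3, b #4); then 5 (a #5, b #5); then 7 (a #8, b #8); all 5 values appear in both, in order. The LCS DP gives dp[8][8] = 5, so this is optimal.

5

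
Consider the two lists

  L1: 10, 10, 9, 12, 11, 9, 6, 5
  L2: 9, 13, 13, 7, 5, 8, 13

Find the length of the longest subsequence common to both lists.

One common subsequence of length 2: 9 (L1 #3, L2 #1); then 5 (L1 #8, L2 #5), and the DP table's final entry dp[8][7] is also 2, so no common subsequence is longer.

2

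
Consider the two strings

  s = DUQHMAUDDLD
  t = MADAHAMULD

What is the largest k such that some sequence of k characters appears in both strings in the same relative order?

One common subsequence of length 6: D [1,3] → H [4,5] → M [5,7] → U [7,8] → L [10,9] → D [11,10]. Since dp[11][10] = 6, nothing longer is possible.

6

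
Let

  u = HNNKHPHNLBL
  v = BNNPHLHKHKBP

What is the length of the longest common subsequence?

6

Match N [2,2], N [3,3], P [6,4], H [7,5], L [9,6], B [10,11] — 6 characters in the same relative order in both, and the DP table's final entry dp[11][12] is also 6, so no common subsequence is longer.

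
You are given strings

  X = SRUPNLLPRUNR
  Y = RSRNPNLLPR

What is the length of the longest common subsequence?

Let dp[i][j] be the LCS length of the first i characters of X and the first j characters of Y. dp[i][j] = dp[i-1][j-1]+1 when the i-th and j-th characters match, else max(dp[i-1][j], dp[i][j-1]).
    ·  R  S  R  N  P  N  L  L  P  R
 ·  0  0  0  0  0  0  0  0  0  0  0
 S  0  0  1  1  1  1  1  1  1  1  1
 R  0  1  1  2  2  2  2  2  2  2  2
 U  0  1  1  2  2  2  2  2  2  2  2
 P  0  1  1  2  2  3  3  3  3  3  3
 N  0  1  1  2  3  3  4  4  4  4  4
 L  0  1  1  2  3  3  4  5  5  5  5
 L  0  1  1  2  3  3  4  5  6  6  6
 P  0  1  1  2  3  4  4  5  6  7  7
 R  0  1  1  2  3  4  4  5  6  7  8
 U  0  1  1  2  3  4  4  5  6  7  8
 N  0  1  1  2  3  4  5  5  6  7  8
 R  0  1  1  2  3  4  5  5  6  7  8
dp[12][10] = 8. One LCS (by backtracking along matches): SRPNLLPR.

8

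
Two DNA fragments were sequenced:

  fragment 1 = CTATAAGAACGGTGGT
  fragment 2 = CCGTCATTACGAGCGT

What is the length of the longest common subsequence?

10

Match C (fragment 1 #1, fragment 2 #2), T (fragment 1 #2, fragment 2 #4), A (fragment 1 #3, fragment 2 #6), T (fragment 1 #4, fragment 2 #8), A (fragment 1 #5, fragment 2 #9), A (fragment 1 #6, fragment 2 #12), G (fragment 1 #7, fragment 2 #13), C (fragment 1 #10, fragment 2 #14), G (fragment 1 #15, fragment 2 #15), T (fragment 1 #16, fragment 2 #16) — 10 bases in the same relative order in both. Since dp[16][16] = 10, nothing longer is possible.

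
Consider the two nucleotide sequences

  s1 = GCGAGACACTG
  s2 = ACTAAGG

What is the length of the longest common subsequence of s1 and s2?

4

Taking C at s1[2]=s2[2] → A at s1[4]=s2[5] → G at s1[5]=s2[6] → G at s1[11]=s2[7] gives a common subsequence of length 4, and the DP table's final entry dp[11][7] is also 4, so no common subsequence is longer.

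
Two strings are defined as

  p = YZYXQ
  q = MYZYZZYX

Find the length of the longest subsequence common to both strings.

Match Y (p #1, q #4) → Z (p #2, q #6) → Y (p #3, q #7) → X (p #4, q #8) — 4 characters in the same relative order in both. Since dp[5][8] = 4, nothing longer is possible.

4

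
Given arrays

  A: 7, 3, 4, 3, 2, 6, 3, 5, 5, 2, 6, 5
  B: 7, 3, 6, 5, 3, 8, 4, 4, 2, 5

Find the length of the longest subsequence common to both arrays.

6

Match 7 at A[1]=B[1], 3 at A[4]=B[2], 6 at A[6]=B[3], 3 at A[7]=B[5], 2 at A[10]=B[9], 5 at A[12]=B[10] — 6 values in the same relative order in both. dp[12][10] = 6 confirms this is the maximum.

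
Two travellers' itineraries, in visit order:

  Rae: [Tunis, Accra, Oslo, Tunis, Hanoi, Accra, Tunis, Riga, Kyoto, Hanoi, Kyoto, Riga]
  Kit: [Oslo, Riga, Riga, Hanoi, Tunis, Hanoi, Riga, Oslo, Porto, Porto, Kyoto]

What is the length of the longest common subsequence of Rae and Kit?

5

One common subsequence of length 5: Oslo (Rae #3, Kit #1), Tunis (Rae #4, Kit #5), Hanoi (Rae #5, Kit #6), Riga (Rae #8, Kit #7), Kyoto (Rae #11, Kit #11). dp[12][11] = 5 confirms this is the maximum.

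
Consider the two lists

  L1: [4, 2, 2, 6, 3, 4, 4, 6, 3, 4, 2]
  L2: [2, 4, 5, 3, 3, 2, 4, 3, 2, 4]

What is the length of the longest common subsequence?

Let dp[i][j] be the LCS length of the first i values of L1 and the first j values of L2. dp[i][j] = dp[i-1][j-1]+1 when the i-th and j-th values match, else max(dp[i-1][j], dp[i][j-1]).
    ·  2  4  5  3  3  2  4  3  2  4
 ·  0  0  0  0  0  0  0  0  0  0  0
 4  0  0  1  1  1  1  1  1  1  1  1
 2  0  1  1  1  1  1  2  2  2  2  2
 2  0  1  1  1  1  1  2  2  2  3  3
 6  0  1  1  1  1  1  2  2  2  3  3
 3  0  1  1  1  2  2  2  2  3  3  3
 4  0  1  2  2  2  2  2  3  3  3  4
 4  0  1  2  2  2  2  2  3  3  3  4
 6  0  1  2  2  2  2  2  3  3  3  4
 3  0  1  2  2  3  3  3  3  4  4  4
 4  0  1  2  2  3  3  3  4  4  4  5
 2  0  1  2  2  3  3  4  4  4  5  5
dp[11][10] = 5. One LCS (by backtracking along matches): 4, 2, 4, 3, 4.

5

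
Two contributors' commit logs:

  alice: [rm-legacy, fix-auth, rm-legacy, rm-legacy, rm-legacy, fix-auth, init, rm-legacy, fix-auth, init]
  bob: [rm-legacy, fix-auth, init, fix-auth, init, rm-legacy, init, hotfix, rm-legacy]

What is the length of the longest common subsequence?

6

Taking rm-legacy (alice #1, bob #1), then fix-auth (alice #2, bob #2), then fix-auth (alice #6, bob #4), then init (alice #7, bob #5), then rm-legacy (alice #8, bob #6), then init (alice #10, bob #7) gives a common subsequence of length 6. dp[10][9] = 6 confirms this is the maximum.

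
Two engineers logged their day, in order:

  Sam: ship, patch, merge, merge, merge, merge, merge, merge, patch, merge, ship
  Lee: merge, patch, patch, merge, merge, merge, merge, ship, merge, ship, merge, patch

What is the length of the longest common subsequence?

Match patch at Sam[2]=Lee[3], merge at Sam[3]=Lee[4], merge at Sam[4]=Lee[5], merge at Sam[5]=Lee[6], merge at Sam[6]=Lee[7], merge at Sam[7]=Lee[9], merge at Sam[8]=Lee[11], patch at Sam[9]=Lee[12] — 8 tasks in the same relative order in both. dp[11][12] = 8 confirms this is the maximum.

8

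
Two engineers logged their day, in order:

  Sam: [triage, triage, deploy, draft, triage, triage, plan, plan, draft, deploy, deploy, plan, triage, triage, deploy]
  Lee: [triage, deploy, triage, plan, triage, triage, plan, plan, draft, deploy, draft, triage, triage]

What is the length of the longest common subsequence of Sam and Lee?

10

Pick triage at Sam[1]=Lee[1] → triage at Sam[2]=Lee[3] → triage at Sam[5]=Lee[5] → triage at Sam[6]=Lee[6] → plan at Sam[7]=Lee[7] → plan at Sam[8]=Lee[8] → draft at Sam[9]=Lee[9] → deploy at Sam[10]=Lee[10] → triage at Sam[13]=Lee[12] → triage at Sam[14]=Lee[13]; all 10 tasks appear in both, in order. The LCS DP gives dp[15][13] = 10, so this is optimal.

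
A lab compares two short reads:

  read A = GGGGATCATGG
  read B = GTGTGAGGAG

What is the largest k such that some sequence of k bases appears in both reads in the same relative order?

6

Let dp[i][j] be the LCS length of the first i bases of read A and the first j bases of read B. dp[i][j] = dp[i-1][j-1]+1 when the i-th and j-th bases match, else max(dp[i-1][j], dp[i][j-1]).
    ·  G  T  G  T  G  A  G  G  A  G
 ·  0  0  0  0  0  0  0  0  0  0  0
 G  0  1  1  1  1  1  1  1  1  1  1
 G  0  1  1  2  2  2  2  2  2  2  2
 G  0  1  1  2  2  3  3  3  3  3  3
 G  0  1  1  2  2  3  3  4  4  4  4
 A  0  1  1  2  2  3  4  4  4  5  5
 T  0  1  2  2  3  3  4  4  4  5  5
 C  0  1  2  2  3  3  4  4  4  5  5
 A  0  1  2  2  3  3  4  4  4  5  5
 T  0  1  2  2  3  3  4  4  4  5  5
 G  0  1  2  3  3  4  4  5  5  5  6
 G  0  1  2  3  3  4  4  5  6  6  6
dp[11][10] = 6. One LCS (by backtracking along matches): GGGGAG.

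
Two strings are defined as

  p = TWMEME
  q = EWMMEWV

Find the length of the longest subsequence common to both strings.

Match W [2,2], then M [3,3], then M [5,4], then E [6,5] — 4 characters in the same relative order in both. The LCS DP gives dp[6][7] = 4, so this is optimal.

4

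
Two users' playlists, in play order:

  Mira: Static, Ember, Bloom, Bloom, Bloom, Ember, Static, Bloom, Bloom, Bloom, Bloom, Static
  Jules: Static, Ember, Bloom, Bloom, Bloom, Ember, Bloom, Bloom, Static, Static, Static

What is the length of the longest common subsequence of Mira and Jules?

One common subsequence of length 9: Static (Mira #1, Jules #1), Ember (Mira #2, Jules #2), Bloom (Mira #3, Jules #3), Bloom (Mira #4, Jules #4), Bloom (Mira #5, Jules #5), Ember (Mira #6, Jules #6), Bloom (Mira #8, Jules #7), Bloom (Mira #9, Jules #8), Static (Mira #12, Jules #11). The LCS DP gives dp[12][11] = 9, so this is optimal.

9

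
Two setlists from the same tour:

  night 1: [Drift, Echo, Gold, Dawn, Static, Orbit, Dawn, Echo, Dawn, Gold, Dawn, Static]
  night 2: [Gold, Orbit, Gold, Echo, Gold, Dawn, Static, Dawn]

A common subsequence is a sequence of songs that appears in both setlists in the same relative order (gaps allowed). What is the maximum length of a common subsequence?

6

One common subsequence of length 6: Gold [3,1]; then Orbit [6,2]; then Echo [8,4]; then Gold [10,5]; then Dawn [11,6]; then Static [12,7]. The LCS DP gives dp[12][8] = 6, so this is optimal.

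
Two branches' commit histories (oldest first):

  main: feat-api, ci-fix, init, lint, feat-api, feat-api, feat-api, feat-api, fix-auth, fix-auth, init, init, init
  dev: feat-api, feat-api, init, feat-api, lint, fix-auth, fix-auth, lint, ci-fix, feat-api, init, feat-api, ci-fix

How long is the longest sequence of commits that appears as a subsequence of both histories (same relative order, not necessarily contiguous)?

6

Match feat-api (main #1, dev #2), init (main #3, dev #3), lint (main #4, dev #5), fix-auth (main #9, dev #6), fix-auth (main #10, dev #7), init (main #11, dev #11) — 6 commits in the same relative order in both. Since dp[13][13] = 6, nothing longer is possible.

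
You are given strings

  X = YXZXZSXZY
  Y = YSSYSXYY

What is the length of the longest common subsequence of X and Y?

Taking Y (X #1, Y #4); then S (X #6, Y #5); then X (X #7, Y #6); then Y (X #9, Y #8) gives a common subsequence of length 4. dp[9][8] = 4 confirms this is the maximum.

4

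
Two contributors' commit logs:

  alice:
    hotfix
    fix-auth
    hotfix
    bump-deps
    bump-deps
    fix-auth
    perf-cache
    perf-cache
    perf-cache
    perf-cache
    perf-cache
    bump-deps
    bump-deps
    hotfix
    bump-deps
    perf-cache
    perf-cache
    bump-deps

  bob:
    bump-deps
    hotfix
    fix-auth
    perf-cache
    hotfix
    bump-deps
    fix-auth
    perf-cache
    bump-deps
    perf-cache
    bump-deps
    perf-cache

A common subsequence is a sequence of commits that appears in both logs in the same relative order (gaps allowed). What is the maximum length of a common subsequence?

9

Taking hotfix at alice[1]=bob[2] → fix-auth at alice[2]=bob[3] → hotfix at alice[3]=bob[5] → bump-deps at alice[5]=bob[6] → fix-auth at alice[6]=bob[7] → perf-cache at alice[7]=bob[8] → perf-cache at alice[11]=bob[10] → bump-deps at alice[15]=bob[11] → perf-cache at alice[17]=bob[12] gives a common subsequence of length 9, and the DP table's final entry dp[18][12] is also 9, so no common subsequence is longer.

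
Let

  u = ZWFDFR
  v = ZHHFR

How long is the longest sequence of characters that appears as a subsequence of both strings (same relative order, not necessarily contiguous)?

3

One common subsequence of length 3: Z at u[1]=v[1]; then F at u[5]=v[4]; then R at u[6]=v[5], and the DP table's final entry dp[6][5] is also 3, so no common subsequence is longer.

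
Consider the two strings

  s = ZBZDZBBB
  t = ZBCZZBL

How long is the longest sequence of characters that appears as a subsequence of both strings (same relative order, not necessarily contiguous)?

5

Taking Z [1,1]; then B [2,2]; then Z [3,4]; then Z [5,5]; then B [6,6] gives a common subsequence of length 5, and the DP table's final entry dp[8][7] is also 5, so no common subsequence is longer.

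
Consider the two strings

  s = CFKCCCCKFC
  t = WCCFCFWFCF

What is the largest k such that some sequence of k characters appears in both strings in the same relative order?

5

Pick C (s #1, t #3), then F (s #2, t #4), then C (s #4, t #5), then C (s #7, t #9), then F (s #9, t #10); all 5 characters appear in both, in order. The LCS DP gives dp[10][10] = 5, so this is optimal.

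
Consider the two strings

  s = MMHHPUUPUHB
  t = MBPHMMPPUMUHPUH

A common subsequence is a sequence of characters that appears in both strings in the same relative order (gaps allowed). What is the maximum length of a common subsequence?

One common subsequence of length 8: M [1,5]; then M [2,6]; then P [5,8]; then U [6,9]; then U [7,11]; then P [8,13]; then U [9,14]; then H [10,15], and the DP table's final entry dp[11][15] is also 8, so no common subsequence is longer.

8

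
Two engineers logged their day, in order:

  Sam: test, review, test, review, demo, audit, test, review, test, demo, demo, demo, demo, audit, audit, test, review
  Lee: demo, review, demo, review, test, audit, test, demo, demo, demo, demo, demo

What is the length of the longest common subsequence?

Pick review [2,4], test [3,5], audit [6,6], test [7,7], demo [10,9], demo [11,10], demo [12,11], demo [13,12]; all 8 tasks appear in both, in order. dp[17][12] = 8 confirms this is the maximum.

8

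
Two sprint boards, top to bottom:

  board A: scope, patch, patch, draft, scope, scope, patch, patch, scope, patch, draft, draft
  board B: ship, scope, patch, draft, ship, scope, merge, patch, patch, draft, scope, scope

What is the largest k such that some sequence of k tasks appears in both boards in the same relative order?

Taking scope [1,2]; then patch [3,3]; then draft [4,4]; then scope [5,6]; then patch [7,8]; then patch [8,9]; then scope [9,12] gives a common subsequence of length 7. dp[12][12] = 7 confirms this is the maximum.

7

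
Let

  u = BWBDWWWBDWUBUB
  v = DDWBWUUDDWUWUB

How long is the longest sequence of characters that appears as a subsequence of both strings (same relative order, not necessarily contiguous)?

Pick B at u[1]=v[4], W at u[2]=v[5], D at u[4]=v[8], D at u[9]=v[9], W at u[10]=v[10], U at u[11]=v[11], U at u[13]=v[13], B at u[14]=v[14]; all 8 characters appear in both, in order. dp[14][14] = 8 confirms this is the maximum.

8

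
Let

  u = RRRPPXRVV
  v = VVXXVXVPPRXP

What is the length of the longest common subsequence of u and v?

Match P [4,8]; then P [5,9]; then X [6,11] — 3 characters in the same relative order in both, and the DP table's final entry dp[9][12] is also 3, so no common subsequence is longer.

3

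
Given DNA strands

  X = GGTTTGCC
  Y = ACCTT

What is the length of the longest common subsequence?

Match T [4,4] → T [5,5] — 2 bases in the same relative order in both. The LCS DP gives dp[8][5] = 2, so this is optimal.

2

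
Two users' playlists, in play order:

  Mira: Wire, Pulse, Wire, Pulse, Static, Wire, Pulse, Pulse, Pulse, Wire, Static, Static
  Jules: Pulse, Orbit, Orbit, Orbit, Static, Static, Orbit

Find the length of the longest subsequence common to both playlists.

3

Match Pulse (Mira #2, Jules #1); then Static (Mira #5, Jules #5); then Static (Mira #11, Jules #6) — 3 songs in the same relative order in both. dp[12][7] = 3 confirms this is the maximum.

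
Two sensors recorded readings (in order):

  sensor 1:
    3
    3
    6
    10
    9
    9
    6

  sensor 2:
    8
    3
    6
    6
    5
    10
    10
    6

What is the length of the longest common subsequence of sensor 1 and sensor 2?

4

Match 3 [1,2], then 6 [3,4], then 10 [4,7], then 6 [7,8] — 4 values in the same relative order in both. Since dp[7][8] = 4, nothing longer is possible.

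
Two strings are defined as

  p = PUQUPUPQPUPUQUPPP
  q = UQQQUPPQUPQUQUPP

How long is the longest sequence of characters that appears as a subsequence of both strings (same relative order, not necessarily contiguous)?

13

Taking U at p[2]=q[1]; then Q at p[3]=q[4]; then U at p[4]=q[5]; then P at p[5]=q[6]; then P at p[7]=q[7]; then Q at p[8]=q[8]; then U at p[10]=q[9]; then P at p[11]=q[10]; then U at p[12]=q[12]; then Q at p[13]=q[13]; then U at p[14]=q[14]; then P at p[16]=q[15]; then P at p[17]=q[16] gives a common subsequence of length 13. Since dp[17][16] = 13, nothing longer is possible.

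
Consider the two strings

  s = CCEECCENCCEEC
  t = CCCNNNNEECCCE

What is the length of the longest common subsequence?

Match C at s[1]=t[2], C at s[2]=t[3], E at s[3]=t[8], E at s[4]=t[9], C at s[6]=t[10], C at s[9]=t[11], C at s[10]=t[12], E at s[12]=t[13] — 8 characters in the same relative order in both. Since dp[13][13] = 8, nothing longer is possible.

8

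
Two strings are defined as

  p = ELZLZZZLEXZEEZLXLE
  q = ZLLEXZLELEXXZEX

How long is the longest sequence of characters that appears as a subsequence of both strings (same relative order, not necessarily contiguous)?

Taking Z [3,1]; then L [4,2]; then L [8,3]; then E [9,4]; then X [10,5]; then Z [11,6]; then E [12,8]; then E [13,10]; then Z [14,13]; then X [16,15] gives a common subsequence of length 10, and the DP table's final entry dp[18][15] is also 10, so no common subsequence is longer.

10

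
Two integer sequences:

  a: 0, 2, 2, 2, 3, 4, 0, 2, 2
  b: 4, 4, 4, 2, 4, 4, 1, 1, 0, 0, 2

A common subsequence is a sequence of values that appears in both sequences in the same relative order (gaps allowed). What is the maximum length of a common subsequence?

4

Pick 2 at a[2]=b[4]; then 4 at a[6]=b[6]; then 0 at a[7]=b[10]; then 2 at a[9]=b[11]; all 4 values appear in both, in order, and the DP table's final entry dp[9][11] is also 4, so no common subsequence is longer.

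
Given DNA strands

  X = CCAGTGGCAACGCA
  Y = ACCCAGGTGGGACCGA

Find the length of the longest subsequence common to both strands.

One common subsequence of length 11: C at X[1]=Y[3]; then C at X[2]=Y[4]; then A at X[3]=Y[5]; then G at X[4]=Y[7]; then T at X[5]=Y[8]; then G at X[6]=Y[10]; then G at X[7]=Y[11]; then C at X[8]=Y[13]; then C at X[11]=Y[14]; then G at X[12]=Y[15]; then A at X[14]=Y[16]. dp[14][16] = 11 confirms this is the maximum.

11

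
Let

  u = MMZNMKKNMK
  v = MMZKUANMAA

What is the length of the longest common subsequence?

6

One common subsequence of length 6: M (u #1, v #1), then M (u #2, v #2), then Z (u #3, v #3), then K (u #6, v #4), then N (u #8, v #7), then M (u #9, v #8). Since dp[10][10] = 6, nothing longer is possible.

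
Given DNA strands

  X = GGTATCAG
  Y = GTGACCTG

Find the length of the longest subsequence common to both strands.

5

Let dp[i][j] be the LCS length of the first i bases of X and the first j bases of Y. dp[i][j] = dp[i-1][j-1]+1 when the i-th and j-th bases match, else max(dp[i-1][j], dp[i][j-1]).
    ·  G  T  G  A  C  C  T  G
 ·  0  0  0  0  0  0  0  0  0
 G  0  1  1  1  1  1  1  1  1
 G  0  1  1  2  2  2  2  2  2
 T  0  1  2  2  2  2  2  3  3
 A  0  1  2  2  3  3  3  3  3
 T  0  1  2  2  3  3  3  4  4
 C  0  1  2  2  3  4  4  4  4
 A  0  1  2  2  3  4  4  4  4
 G  0  1  2  3  3  4  4  4  5
dp[8][8] = 5. One LCS (by backtracking along matches): GGATG.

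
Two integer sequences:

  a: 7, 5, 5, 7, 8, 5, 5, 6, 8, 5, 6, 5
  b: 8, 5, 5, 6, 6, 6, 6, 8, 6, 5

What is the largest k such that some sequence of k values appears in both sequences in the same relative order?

Taking 8 at a[5]=b[1] → 5 at a[6]=b[2] → 5 at a[7]=b[3] → 6 at a[8]=b[7] → 8 at a[9]=b[8] → 6 at a[11]=b[9] → 5 at a[12]=b[10] gives a common subsequence of length 7, and the DP table's final entry dp[12][10] is also 7, so no common subsequence is longer.

7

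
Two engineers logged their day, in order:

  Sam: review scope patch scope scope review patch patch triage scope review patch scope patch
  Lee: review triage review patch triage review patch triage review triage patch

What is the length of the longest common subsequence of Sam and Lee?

7

One common subsequence of length 7: review (Sam #1, Lee #3); then patch (Sam #3, Lee #4); then review (Sam #6, Lee #6); then patch (Sam #8, Lee #7); then triage (Sam #9, Lee #8); then review (Sam #11, Lee #9); then patch (Sam #14, Lee #11). The LCS DP gives dp[14][11] = 7, so this is optimal.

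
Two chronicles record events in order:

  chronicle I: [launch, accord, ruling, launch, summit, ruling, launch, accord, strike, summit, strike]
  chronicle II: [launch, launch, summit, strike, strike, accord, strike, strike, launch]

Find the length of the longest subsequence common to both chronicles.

6

Taking launch [1,1] → launch [4,2] → summit [5,3] → accord [8,6] → strike [9,7] → strike [11,8] gives a common subsequence of length 6, and the DP table's final entry dp[11][9] is also 6, so no common subsequence is longer.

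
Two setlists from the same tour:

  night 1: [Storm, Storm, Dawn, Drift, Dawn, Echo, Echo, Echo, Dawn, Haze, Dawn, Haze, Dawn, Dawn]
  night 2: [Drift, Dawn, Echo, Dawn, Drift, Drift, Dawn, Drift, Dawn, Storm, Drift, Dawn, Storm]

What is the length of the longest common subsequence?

Taking Drift at night 1[4]=night 2[1], Dawn at night 1[5]=night 2[2], Echo at night 1[8]=night 2[3], Dawn at night 1[9]=night 2[4], Dawn at night 1[11]=night 2[7], Dawn at night 1[13]=night 2[9], Dawn at night 1[14]=night 2[12] gives a common subsequence of length 7. dp[14][13] = 7 confirms this is the maximum.

7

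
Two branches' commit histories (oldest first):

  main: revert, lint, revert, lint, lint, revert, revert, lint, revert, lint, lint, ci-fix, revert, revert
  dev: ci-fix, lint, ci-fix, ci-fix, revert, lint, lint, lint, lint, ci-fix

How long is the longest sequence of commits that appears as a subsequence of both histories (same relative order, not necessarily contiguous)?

7

Taking lint (main #2, dev #2), revert (main #3, dev #5), lint (main #5, dev #6), lint (main #8, dev #7), lint (main #10, dev #8), lint (main #11, dev #9), ci-fix (main #12, dev #10) gives a common subsequence of length 7. The LCS DP gives dp[14][10] = 7, so this is optimal.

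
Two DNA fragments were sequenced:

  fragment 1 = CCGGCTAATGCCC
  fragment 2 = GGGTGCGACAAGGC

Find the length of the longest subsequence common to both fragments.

7

One common subsequence of length 7: C at fragment 1[2]=fragment 2[6] → G at fragment 1[3]=fragment 2[7] → C at fragment 1[5]=fragment 2[9] → A at fragment 1[7]=fragment 2[10] → A at fragment 1[8]=fragment 2[11] → G at fragment 1[10]=fragment 2[13] → C at fragment 1[13]=fragment 2[14], and the DP table's final entry dp[13][14] is also 7, so no common subsequence is longer.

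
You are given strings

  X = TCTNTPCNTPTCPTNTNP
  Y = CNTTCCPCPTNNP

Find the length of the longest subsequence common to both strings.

One common subsequence of length 11: C at X[2]=Y[1] → T at X[3]=Y[3] → T at X[5]=Y[4] → C at X[7]=Y[6] → P at X[10]=Y[7] → C at X[12]=Y[8] → P at X[13]=Y[9] → T at X[14]=Y[10] → N at X[15]=Y[11] → N at X[17]=Y[12] → P at X[18]=Y[13]. The LCS DP gives dp[18][13] = 11, so this is optimal.

11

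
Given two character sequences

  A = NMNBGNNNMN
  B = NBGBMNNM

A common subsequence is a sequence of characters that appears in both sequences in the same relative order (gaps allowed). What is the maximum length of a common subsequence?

6

Pick N (A #3, B #1), then B (A #4, B #2), then G (A #5, B #3), then N (A #7, B #6), then N (A #8, B #7), then M (A #9, B #8); all 6 characters appear in both, in order, and the DP table's final entry dp[10][8] is also 6, so no common subsequence is longer.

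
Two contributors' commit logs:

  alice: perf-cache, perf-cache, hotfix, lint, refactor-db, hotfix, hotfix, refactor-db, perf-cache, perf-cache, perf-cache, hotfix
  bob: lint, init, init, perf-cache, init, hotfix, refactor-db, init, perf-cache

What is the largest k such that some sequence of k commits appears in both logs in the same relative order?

Taking perf-cache [1,4]; then hotfix [3,6]; then refactor-db [5,7]; then perf-cache [11,9] gives a common subsequence of length 4. The LCS DP gives dp[12][9] = 4, so this is optimal.

4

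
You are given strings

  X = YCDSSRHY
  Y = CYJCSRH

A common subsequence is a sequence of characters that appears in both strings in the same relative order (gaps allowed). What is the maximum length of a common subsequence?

Match Y at X[1]=Y[2] → C at X[2]=Y[4] → S at X[5]=Y[5] → R at X[6]=Y[6] → H at X[7]=Y[7] — 5 characters in the same relative order in both. Since dp[8][7] = 5, nothing longer is possible.

5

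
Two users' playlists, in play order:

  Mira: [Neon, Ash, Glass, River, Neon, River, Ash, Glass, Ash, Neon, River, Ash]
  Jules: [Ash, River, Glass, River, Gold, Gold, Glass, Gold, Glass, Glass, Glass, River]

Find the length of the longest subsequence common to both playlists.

5

Pick Ash [2,1] → Glass [3,3] → River [4,4] → Glass [8,11] → River [11,12]; all 5 songs appear in both, in order. dp[12][12] = 5 confirms this is the maximum.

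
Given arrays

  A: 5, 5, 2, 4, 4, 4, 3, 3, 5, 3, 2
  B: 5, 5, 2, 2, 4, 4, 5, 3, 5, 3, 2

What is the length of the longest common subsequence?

Pick 5 [1,1], then 5 [2,2], then 2 [3,4], then 4 [4,5], then 4 [5,6], then 3 [8,8], then 5 [9,9], then 3 [10,10], then 2 [11,11]; all 9 values appear in both, in order. dp[11][11] = 9 confirms this is the maximum.

9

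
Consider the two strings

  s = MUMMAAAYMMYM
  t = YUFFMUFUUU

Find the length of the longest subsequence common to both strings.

Match M at s[1]=t[5] → U at s[2]=t[10] — 2 characters in the same relative order in both, and the DP table's final entry dp[12][10] is also 2, so no common subsequence is longer.

2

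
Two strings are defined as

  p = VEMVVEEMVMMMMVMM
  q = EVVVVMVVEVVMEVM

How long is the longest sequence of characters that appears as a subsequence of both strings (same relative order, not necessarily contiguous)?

Match V [1,5] → M [3,6] → V [4,7] → V [5,8] → E [6,9] → V [9,11] → M [10,12] → V [14,14] → M [16,15] — 9 characters in the same relative order in both. dp[16][15] = 9 confirms this is the maximum.

9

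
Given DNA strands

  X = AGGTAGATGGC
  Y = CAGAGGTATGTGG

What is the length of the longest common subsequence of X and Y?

Let dp[i][j] be the LCS length of the first i bases of X and the first j bases of Y. dp[i][j] = dp[i-1][j-1]+1 when the i-th and j-th bases match, else max(dp[i-1][j], dp[i][j-1]).
    ·  C  A  G  A  G  G  T  A  T  G  T  G  G
 ·  0  0  0  0  0  0  0  0  0  0  0  0  0  0
 A  0  0  1  1  1  1  1  1  1  1  1  1  1  1
 G  0  0  1  2  2  2  2  2  2  2  2  2  2  2
 G  0  0  1  2  2  3  3  3  3  3  3  3  3  3
 T  0  0  1  2  2  3  3  4  4  4  4  4  4  4
 A  0  0  1  2  3  3  3  4  5  5  5  5  5  5
 G  0  0  1  2  3  4  4  4  5  5  6  6  6  6
 A  0  0  1  2  3  4  4  4  5  5  6  6  6  6
 T  0  0  1  2  3  4  4  5  5  6  6  7  7  7
 G  0  0  1  2  3  4  5  5  5  6  7  7  8  8
 G  0  0  1  2  3  4  5  5  5  6  7  7  8  9
 C  0  1  1  2  3  4  5  5  5  6  7  7  8  9
dp[11][13] = 9. One LCS (by backtracking along matches): AGGTAGTGG.

9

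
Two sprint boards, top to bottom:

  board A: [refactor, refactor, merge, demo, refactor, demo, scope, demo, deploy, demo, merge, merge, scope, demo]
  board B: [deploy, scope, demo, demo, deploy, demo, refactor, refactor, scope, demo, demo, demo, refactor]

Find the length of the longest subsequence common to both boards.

6

Match refactor (board A #2, board B #7), then refactor (board A #5, board B #8), then scope (board A #7, board B #9), then demo (board A #8, board B #10), then demo (board A #10, board B #11), then demo (board A #14, board B #12) — 6 tasks in the same relative order in both. Since dp[14][13] = 6, nothing longer is possible.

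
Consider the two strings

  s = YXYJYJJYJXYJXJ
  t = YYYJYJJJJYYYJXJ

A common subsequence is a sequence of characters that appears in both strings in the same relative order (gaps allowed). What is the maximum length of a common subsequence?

Pick Y (s #1, t #2), then Y (s #3, t #3), then J (s #4, t #4), then Y (s #5, t #5), then J (s #6, t #8), then J (s #7, t #9), then Y (s #8, t #11), then Y (s #11, t #12), then J (s #12, t #13), then X (s #13, t #14), then J (s #14, t #15); all 11 characters appear in both, in order. The LCS DP gives dp[14][15] = 11, so this is optimal.

11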